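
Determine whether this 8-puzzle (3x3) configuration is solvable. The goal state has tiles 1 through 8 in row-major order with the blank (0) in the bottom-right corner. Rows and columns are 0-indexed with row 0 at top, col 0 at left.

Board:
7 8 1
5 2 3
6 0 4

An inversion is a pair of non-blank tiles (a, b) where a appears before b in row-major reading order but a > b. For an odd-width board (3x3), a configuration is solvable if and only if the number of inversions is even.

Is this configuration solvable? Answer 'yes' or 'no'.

Answer: yes

Derivation:
Inversions (pairs i<j in row-major order where tile[i] > tile[j] > 0): 16
16 is even, so the puzzle is solvable.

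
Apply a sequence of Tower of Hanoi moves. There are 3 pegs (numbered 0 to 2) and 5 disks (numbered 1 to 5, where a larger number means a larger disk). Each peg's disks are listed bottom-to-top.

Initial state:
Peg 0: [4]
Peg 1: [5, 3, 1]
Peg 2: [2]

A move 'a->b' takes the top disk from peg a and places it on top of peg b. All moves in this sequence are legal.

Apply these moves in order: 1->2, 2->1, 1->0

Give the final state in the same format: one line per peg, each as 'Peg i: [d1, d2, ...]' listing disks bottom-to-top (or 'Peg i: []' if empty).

Answer: Peg 0: [4, 1]
Peg 1: [5, 3]
Peg 2: [2]

Derivation:
After move 1 (1->2):
Peg 0: [4]
Peg 1: [5, 3]
Peg 2: [2, 1]

After move 2 (2->1):
Peg 0: [4]
Peg 1: [5, 3, 1]
Peg 2: [2]

After move 3 (1->0):
Peg 0: [4, 1]
Peg 1: [5, 3]
Peg 2: [2]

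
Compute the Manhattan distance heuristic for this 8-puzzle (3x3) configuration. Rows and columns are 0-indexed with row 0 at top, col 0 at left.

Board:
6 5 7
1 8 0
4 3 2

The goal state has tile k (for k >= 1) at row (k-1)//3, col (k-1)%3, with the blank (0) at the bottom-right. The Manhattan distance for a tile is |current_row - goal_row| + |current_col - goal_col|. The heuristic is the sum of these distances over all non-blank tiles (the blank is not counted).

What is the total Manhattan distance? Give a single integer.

Answer: 17

Derivation:
Tile 6: (0,0)->(1,2) = 3
Tile 5: (0,1)->(1,1) = 1
Tile 7: (0,2)->(2,0) = 4
Tile 1: (1,0)->(0,0) = 1
Tile 8: (1,1)->(2,1) = 1
Tile 4: (2,0)->(1,0) = 1
Tile 3: (2,1)->(0,2) = 3
Tile 2: (2,2)->(0,1) = 3
Sum: 3 + 1 + 4 + 1 + 1 + 1 + 3 + 3 = 17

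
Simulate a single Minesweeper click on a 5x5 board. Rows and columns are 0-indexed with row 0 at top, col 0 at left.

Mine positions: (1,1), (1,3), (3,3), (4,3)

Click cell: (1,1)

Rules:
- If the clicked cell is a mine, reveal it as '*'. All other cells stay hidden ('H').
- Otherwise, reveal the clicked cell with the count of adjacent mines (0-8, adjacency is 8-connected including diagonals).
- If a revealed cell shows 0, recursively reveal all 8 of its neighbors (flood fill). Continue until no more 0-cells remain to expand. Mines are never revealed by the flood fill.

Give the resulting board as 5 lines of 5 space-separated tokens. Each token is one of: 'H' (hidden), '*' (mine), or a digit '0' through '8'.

H H H H H
H * H H H
H H H H H
H H H H H
H H H H H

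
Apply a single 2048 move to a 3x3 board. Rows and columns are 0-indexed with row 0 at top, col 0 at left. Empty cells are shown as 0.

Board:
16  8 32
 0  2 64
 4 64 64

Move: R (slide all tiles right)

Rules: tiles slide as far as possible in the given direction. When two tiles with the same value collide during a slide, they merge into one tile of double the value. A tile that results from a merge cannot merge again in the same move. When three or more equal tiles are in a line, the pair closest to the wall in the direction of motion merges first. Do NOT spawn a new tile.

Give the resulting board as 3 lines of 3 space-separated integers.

Slide right:
row 0: [16, 8, 32] -> [16, 8, 32]
row 1: [0, 2, 64] -> [0, 2, 64]
row 2: [4, 64, 64] -> [0, 4, 128]

Answer:  16   8  32
  0   2  64
  0   4 128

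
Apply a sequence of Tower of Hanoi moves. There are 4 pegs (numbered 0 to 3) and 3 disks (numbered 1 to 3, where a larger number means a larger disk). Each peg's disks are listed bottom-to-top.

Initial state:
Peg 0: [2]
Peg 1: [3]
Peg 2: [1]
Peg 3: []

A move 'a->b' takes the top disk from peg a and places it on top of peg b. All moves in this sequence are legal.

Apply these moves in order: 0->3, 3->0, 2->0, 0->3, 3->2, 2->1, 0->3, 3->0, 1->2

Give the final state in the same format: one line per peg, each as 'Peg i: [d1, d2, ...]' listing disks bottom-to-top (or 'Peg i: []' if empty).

Answer: Peg 0: [2]
Peg 1: [3]
Peg 2: [1]
Peg 3: []

Derivation:
After move 1 (0->3):
Peg 0: []
Peg 1: [3]
Peg 2: [1]
Peg 3: [2]

After move 2 (3->0):
Peg 0: [2]
Peg 1: [3]
Peg 2: [1]
Peg 3: []

After move 3 (2->0):
Peg 0: [2, 1]
Peg 1: [3]
Peg 2: []
Peg 3: []

After move 4 (0->3):
Peg 0: [2]
Peg 1: [3]
Peg 2: []
Peg 3: [1]

After move 5 (3->2):
Peg 0: [2]
Peg 1: [3]
Peg 2: [1]
Peg 3: []

After move 6 (2->1):
Peg 0: [2]
Peg 1: [3, 1]
Peg 2: []
Peg 3: []

After move 7 (0->3):
Peg 0: []
Peg 1: [3, 1]
Peg 2: []
Peg 3: [2]

After move 8 (3->0):
Peg 0: [2]
Peg 1: [3, 1]
Peg 2: []
Peg 3: []

After move 9 (1->2):
Peg 0: [2]
Peg 1: [3]
Peg 2: [1]
Peg 3: []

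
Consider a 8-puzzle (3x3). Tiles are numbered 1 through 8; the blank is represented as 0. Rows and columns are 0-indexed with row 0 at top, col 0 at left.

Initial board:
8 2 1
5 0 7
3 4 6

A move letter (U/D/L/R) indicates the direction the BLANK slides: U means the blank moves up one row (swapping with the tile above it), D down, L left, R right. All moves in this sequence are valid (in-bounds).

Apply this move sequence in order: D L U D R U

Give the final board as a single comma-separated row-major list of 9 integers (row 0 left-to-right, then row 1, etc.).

After move 1 (D):
8 2 1
5 4 7
3 0 6

After move 2 (L):
8 2 1
5 4 7
0 3 6

After move 3 (U):
8 2 1
0 4 7
5 3 6

After move 4 (D):
8 2 1
5 4 7
0 3 6

After move 5 (R):
8 2 1
5 4 7
3 0 6

After move 6 (U):
8 2 1
5 0 7
3 4 6

Answer: 8, 2, 1, 5, 0, 7, 3, 4, 6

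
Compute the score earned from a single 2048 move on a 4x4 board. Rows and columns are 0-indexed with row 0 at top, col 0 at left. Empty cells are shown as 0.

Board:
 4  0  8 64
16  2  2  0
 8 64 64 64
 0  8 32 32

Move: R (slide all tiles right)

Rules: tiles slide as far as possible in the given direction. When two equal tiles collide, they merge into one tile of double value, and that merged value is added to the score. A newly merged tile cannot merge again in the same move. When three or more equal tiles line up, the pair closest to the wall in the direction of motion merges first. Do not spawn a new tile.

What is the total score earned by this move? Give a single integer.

Answer: 196

Derivation:
Slide right:
row 0: [4, 0, 8, 64] -> [0, 4, 8, 64]  score +0 (running 0)
row 1: [16, 2, 2, 0] -> [0, 0, 16, 4]  score +4 (running 4)
row 2: [8, 64, 64, 64] -> [0, 8, 64, 128]  score +128 (running 132)
row 3: [0, 8, 32, 32] -> [0, 0, 8, 64]  score +64 (running 196)
Board after move:
  0   4   8  64
  0   0  16   4
  0   8  64 128
  0   0   8  64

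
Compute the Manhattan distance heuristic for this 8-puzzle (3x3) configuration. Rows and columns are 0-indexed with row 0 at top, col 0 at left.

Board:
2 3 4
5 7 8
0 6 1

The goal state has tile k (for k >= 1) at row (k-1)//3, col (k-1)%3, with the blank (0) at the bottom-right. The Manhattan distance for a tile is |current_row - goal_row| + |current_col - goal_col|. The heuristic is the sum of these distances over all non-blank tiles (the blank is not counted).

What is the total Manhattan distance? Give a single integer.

Tile 2: (0,0)->(0,1) = 1
Tile 3: (0,1)->(0,2) = 1
Tile 4: (0,2)->(1,0) = 3
Tile 5: (1,0)->(1,1) = 1
Tile 7: (1,1)->(2,0) = 2
Tile 8: (1,2)->(2,1) = 2
Tile 6: (2,1)->(1,2) = 2
Tile 1: (2,2)->(0,0) = 4
Sum: 1 + 1 + 3 + 1 + 2 + 2 + 2 + 4 = 16

Answer: 16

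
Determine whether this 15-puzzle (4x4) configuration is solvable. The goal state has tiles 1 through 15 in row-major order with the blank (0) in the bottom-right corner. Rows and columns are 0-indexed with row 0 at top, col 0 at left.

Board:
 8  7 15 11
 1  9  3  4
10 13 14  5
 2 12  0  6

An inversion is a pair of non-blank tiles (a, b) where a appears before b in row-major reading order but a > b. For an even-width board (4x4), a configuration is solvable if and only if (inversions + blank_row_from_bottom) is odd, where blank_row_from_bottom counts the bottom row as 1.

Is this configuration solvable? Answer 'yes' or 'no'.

Inversions: 53
Blank is in row 3 (0-indexed from top), which is row 1 counting from the bottom (bottom = 1).
53 + 1 = 54, which is even, so the puzzle is not solvable.

Answer: no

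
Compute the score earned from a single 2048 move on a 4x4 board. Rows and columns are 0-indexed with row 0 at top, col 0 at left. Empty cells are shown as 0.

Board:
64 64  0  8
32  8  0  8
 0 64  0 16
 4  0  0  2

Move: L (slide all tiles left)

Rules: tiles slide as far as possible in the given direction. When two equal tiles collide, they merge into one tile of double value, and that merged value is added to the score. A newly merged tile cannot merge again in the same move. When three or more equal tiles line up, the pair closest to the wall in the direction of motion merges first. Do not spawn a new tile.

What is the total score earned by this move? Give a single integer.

Slide left:
row 0: [64, 64, 0, 8] -> [128, 8, 0, 0]  score +128 (running 128)
row 1: [32, 8, 0, 8] -> [32, 16, 0, 0]  score +16 (running 144)
row 2: [0, 64, 0, 16] -> [64, 16, 0, 0]  score +0 (running 144)
row 3: [4, 0, 0, 2] -> [4, 2, 0, 0]  score +0 (running 144)
Board after move:
128   8   0   0
 32  16   0   0
 64  16   0   0
  4   2   0   0

Answer: 144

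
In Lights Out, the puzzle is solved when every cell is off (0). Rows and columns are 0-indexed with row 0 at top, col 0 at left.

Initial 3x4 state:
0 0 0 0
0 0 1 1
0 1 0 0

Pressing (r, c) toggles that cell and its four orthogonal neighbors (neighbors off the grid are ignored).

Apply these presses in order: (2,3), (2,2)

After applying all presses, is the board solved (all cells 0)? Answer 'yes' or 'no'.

After press 1 at (2,3):
0 0 0 0
0 0 1 0
0 1 1 1

After press 2 at (2,2):
0 0 0 0
0 0 0 0
0 0 0 0

Lights still on: 0

Answer: yes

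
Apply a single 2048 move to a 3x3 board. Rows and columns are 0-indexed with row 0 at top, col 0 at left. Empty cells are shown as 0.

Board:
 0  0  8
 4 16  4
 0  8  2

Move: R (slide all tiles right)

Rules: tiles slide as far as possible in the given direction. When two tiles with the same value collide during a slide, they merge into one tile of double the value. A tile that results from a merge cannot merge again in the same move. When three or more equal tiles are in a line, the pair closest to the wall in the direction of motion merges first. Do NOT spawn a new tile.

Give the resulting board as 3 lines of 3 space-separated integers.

Slide right:
row 0: [0, 0, 8] -> [0, 0, 8]
row 1: [4, 16, 4] -> [4, 16, 4]
row 2: [0, 8, 2] -> [0, 8, 2]

Answer:  0  0  8
 4 16  4
 0  8  2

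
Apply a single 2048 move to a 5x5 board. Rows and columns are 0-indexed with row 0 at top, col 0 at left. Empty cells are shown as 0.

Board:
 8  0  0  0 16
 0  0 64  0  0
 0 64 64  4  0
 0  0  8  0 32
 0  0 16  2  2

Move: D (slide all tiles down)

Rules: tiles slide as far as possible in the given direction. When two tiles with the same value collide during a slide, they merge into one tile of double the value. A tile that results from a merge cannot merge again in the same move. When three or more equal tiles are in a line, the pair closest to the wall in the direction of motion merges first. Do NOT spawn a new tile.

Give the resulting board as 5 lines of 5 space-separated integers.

Answer:   0   0   0   0   0
  0   0   0   0   0
  0   0 128   0  16
  0   0   8   4  32
  8  64  16   2   2

Derivation:
Slide down:
col 0: [8, 0, 0, 0, 0] -> [0, 0, 0, 0, 8]
col 1: [0, 0, 64, 0, 0] -> [0, 0, 0, 0, 64]
col 2: [0, 64, 64, 8, 16] -> [0, 0, 128, 8, 16]
col 3: [0, 0, 4, 0, 2] -> [0, 0, 0, 4, 2]
col 4: [16, 0, 0, 32, 2] -> [0, 0, 16, 32, 2]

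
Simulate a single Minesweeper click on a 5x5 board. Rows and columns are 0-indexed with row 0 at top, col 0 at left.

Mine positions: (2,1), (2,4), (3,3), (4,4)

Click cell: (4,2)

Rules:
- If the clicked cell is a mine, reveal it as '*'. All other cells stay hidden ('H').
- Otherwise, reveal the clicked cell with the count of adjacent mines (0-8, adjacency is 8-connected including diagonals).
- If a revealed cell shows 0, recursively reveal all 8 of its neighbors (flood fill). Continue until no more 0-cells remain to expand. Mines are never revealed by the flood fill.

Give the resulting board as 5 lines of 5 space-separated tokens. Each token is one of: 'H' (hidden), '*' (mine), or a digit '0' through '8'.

H H H H H
H H H H H
H H H H H
H H H H H
H H 1 H H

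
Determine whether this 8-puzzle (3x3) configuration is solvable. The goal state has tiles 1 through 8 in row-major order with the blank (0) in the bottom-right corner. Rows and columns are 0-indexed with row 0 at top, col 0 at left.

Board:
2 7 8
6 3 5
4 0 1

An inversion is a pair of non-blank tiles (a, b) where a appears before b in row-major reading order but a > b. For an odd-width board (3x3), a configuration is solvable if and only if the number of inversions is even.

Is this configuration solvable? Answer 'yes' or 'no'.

Inversions (pairs i<j in row-major order where tile[i] > tile[j] > 0): 19
19 is odd, so the puzzle is not solvable.

Answer: no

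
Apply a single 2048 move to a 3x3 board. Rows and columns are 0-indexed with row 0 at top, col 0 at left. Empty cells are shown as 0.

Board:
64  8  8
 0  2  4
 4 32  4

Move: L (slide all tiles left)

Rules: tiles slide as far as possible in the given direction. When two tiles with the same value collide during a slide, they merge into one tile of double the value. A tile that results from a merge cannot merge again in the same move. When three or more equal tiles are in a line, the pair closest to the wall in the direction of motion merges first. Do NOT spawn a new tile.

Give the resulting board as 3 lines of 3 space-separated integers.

Answer: 64 16  0
 2  4  0
 4 32  4

Derivation:
Slide left:
row 0: [64, 8, 8] -> [64, 16, 0]
row 1: [0, 2, 4] -> [2, 4, 0]
row 2: [4, 32, 4] -> [4, 32, 4]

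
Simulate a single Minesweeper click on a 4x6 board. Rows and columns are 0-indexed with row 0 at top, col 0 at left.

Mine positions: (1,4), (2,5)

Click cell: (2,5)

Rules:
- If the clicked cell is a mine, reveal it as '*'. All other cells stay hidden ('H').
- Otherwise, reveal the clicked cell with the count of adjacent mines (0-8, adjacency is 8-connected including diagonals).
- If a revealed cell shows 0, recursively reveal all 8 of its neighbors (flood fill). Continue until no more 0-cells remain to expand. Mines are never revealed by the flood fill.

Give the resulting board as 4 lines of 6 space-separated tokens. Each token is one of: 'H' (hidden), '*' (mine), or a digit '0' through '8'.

H H H H H H
H H H H H H
H H H H H *
H H H H H H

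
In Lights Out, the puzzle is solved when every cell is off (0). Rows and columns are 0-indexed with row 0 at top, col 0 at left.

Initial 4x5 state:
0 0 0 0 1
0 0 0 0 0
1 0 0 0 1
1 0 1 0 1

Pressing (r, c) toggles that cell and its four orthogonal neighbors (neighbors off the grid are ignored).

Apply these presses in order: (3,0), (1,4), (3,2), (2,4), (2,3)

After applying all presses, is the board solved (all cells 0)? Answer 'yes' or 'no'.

Answer: yes

Derivation:
After press 1 at (3,0):
0 0 0 0 1
0 0 0 0 0
0 0 0 0 1
0 1 1 0 1

After press 2 at (1,4):
0 0 0 0 0
0 0 0 1 1
0 0 0 0 0
0 1 1 0 1

After press 3 at (3,2):
0 0 0 0 0
0 0 0 1 1
0 0 1 0 0
0 0 0 1 1

After press 4 at (2,4):
0 0 0 0 0
0 0 0 1 0
0 0 1 1 1
0 0 0 1 0

After press 5 at (2,3):
0 0 0 0 0
0 0 0 0 0
0 0 0 0 0
0 0 0 0 0

Lights still on: 0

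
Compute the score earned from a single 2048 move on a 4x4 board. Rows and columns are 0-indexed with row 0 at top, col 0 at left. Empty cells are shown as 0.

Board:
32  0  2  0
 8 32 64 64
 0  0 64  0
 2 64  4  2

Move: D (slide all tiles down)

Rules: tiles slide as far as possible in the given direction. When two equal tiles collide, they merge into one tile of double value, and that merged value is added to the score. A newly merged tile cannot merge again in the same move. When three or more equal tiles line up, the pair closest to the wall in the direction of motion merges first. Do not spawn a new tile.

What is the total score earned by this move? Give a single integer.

Slide down:
col 0: [32, 8, 0, 2] -> [0, 32, 8, 2]  score +0 (running 0)
col 1: [0, 32, 0, 64] -> [0, 0, 32, 64]  score +0 (running 0)
col 2: [2, 64, 64, 4] -> [0, 2, 128, 4]  score +128 (running 128)
col 3: [0, 64, 0, 2] -> [0, 0, 64, 2]  score +0 (running 128)
Board after move:
  0   0   0   0
 32   0   2   0
  8  32 128  64
  2  64   4   2

Answer: 128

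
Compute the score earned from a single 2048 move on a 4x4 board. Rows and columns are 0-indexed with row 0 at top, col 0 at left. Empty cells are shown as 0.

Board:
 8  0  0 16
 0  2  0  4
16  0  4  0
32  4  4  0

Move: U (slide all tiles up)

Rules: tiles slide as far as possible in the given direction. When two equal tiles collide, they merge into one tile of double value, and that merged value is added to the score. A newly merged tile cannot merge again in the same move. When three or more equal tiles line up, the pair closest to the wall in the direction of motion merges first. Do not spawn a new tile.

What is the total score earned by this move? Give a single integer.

Answer: 8

Derivation:
Slide up:
col 0: [8, 0, 16, 32] -> [8, 16, 32, 0]  score +0 (running 0)
col 1: [0, 2, 0, 4] -> [2, 4, 0, 0]  score +0 (running 0)
col 2: [0, 0, 4, 4] -> [8, 0, 0, 0]  score +8 (running 8)
col 3: [16, 4, 0, 0] -> [16, 4, 0, 0]  score +0 (running 8)
Board after move:
 8  2  8 16
16  4  0  4
32  0  0  0
 0  0  0  0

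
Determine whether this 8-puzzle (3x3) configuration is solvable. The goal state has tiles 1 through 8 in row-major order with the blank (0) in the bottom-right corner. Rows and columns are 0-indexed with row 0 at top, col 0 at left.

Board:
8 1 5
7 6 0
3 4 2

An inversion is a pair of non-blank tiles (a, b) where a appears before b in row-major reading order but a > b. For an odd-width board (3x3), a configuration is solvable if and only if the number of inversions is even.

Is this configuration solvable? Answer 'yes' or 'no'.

Inversions (pairs i<j in row-major order where tile[i] > tile[j] > 0): 19
19 is odd, so the puzzle is not solvable.

Answer: no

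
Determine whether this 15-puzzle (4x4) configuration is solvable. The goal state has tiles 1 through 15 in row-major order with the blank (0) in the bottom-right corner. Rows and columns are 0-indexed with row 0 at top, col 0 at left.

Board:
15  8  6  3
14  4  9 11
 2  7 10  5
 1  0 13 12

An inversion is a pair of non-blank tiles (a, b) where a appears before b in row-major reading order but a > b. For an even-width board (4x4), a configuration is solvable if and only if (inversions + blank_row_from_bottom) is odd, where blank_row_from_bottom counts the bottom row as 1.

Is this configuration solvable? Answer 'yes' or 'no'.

Answer: yes

Derivation:
Inversions: 56
Blank is in row 3 (0-indexed from top), which is row 1 counting from the bottom (bottom = 1).
56 + 1 = 57, which is odd, so the puzzle is solvable.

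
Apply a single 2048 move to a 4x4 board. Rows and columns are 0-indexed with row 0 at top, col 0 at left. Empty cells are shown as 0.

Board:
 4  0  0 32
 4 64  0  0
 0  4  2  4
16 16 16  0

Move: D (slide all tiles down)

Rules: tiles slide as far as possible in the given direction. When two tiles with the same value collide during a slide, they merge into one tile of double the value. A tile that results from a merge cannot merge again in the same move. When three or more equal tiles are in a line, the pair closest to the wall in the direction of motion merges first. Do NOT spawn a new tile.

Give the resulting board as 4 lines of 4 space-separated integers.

Slide down:
col 0: [4, 4, 0, 16] -> [0, 0, 8, 16]
col 1: [0, 64, 4, 16] -> [0, 64, 4, 16]
col 2: [0, 0, 2, 16] -> [0, 0, 2, 16]
col 3: [32, 0, 4, 0] -> [0, 0, 32, 4]

Answer:  0  0  0  0
 0 64  0  0
 8  4  2 32
16 16 16  4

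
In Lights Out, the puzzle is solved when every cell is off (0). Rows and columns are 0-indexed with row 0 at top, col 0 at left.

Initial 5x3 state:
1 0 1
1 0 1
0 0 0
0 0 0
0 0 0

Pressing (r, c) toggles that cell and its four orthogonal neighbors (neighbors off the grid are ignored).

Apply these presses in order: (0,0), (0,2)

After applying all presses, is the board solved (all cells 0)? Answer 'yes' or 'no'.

After press 1 at (0,0):
0 1 1
0 0 1
0 0 0
0 0 0
0 0 0

After press 2 at (0,2):
0 0 0
0 0 0
0 0 0
0 0 0
0 0 0

Lights still on: 0

Answer: yes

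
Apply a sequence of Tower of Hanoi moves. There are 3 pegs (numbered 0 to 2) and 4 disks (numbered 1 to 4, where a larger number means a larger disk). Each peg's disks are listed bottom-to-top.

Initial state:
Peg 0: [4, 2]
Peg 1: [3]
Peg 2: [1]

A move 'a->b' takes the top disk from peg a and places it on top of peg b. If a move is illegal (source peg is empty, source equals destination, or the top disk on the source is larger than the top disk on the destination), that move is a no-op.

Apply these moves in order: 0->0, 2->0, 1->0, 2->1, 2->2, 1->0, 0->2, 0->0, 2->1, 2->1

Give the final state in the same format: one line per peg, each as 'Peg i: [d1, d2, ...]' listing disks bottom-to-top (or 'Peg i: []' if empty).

After move 1 (0->0):
Peg 0: [4, 2]
Peg 1: [3]
Peg 2: [1]

After move 2 (2->0):
Peg 0: [4, 2, 1]
Peg 1: [3]
Peg 2: []

After move 3 (1->0):
Peg 0: [4, 2, 1]
Peg 1: [3]
Peg 2: []

After move 4 (2->1):
Peg 0: [4, 2, 1]
Peg 1: [3]
Peg 2: []

After move 5 (2->2):
Peg 0: [4, 2, 1]
Peg 1: [3]
Peg 2: []

After move 6 (1->0):
Peg 0: [4, 2, 1]
Peg 1: [3]
Peg 2: []

After move 7 (0->2):
Peg 0: [4, 2]
Peg 1: [3]
Peg 2: [1]

After move 8 (0->0):
Peg 0: [4, 2]
Peg 1: [3]
Peg 2: [1]

After move 9 (2->1):
Peg 0: [4, 2]
Peg 1: [3, 1]
Peg 2: []

After move 10 (2->1):
Peg 0: [4, 2]
Peg 1: [3, 1]
Peg 2: []

Answer: Peg 0: [4, 2]
Peg 1: [3, 1]
Peg 2: []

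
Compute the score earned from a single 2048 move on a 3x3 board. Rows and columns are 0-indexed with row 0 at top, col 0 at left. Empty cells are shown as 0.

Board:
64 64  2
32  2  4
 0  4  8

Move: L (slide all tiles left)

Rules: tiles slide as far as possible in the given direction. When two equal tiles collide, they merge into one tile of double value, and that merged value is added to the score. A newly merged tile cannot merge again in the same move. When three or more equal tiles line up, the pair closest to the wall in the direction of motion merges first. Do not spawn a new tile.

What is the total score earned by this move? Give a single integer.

Slide left:
row 0: [64, 64, 2] -> [128, 2, 0]  score +128 (running 128)
row 1: [32, 2, 4] -> [32, 2, 4]  score +0 (running 128)
row 2: [0, 4, 8] -> [4, 8, 0]  score +0 (running 128)
Board after move:
128   2   0
 32   2   4
  4   8   0

Answer: 128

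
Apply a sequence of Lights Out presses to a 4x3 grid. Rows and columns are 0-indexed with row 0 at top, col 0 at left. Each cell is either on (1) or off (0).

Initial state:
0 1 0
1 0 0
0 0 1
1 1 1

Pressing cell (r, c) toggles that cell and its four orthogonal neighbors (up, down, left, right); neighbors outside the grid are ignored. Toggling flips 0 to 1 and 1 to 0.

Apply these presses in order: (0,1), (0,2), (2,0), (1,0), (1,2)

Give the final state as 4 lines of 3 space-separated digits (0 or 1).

Answer: 0 1 1
1 1 0
0 1 0
0 1 1

Derivation:
After press 1 at (0,1):
1 0 1
1 1 0
0 0 1
1 1 1

After press 2 at (0,2):
1 1 0
1 1 1
0 0 1
1 1 1

After press 3 at (2,0):
1 1 0
0 1 1
1 1 1
0 1 1

After press 4 at (1,0):
0 1 0
1 0 1
0 1 1
0 1 1

After press 5 at (1,2):
0 1 1
1 1 0
0 1 0
0 1 1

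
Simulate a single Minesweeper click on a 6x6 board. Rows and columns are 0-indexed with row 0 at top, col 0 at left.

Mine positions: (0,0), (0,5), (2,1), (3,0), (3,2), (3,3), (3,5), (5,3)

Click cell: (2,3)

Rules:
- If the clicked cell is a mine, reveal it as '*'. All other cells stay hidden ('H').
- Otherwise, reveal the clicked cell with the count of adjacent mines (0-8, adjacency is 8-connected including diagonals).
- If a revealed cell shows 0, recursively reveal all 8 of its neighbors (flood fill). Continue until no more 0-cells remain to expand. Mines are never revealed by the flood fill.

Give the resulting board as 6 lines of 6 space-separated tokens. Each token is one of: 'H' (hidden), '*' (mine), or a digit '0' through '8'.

H H H H H H
H H H H H H
H H H 2 H H
H H H H H H
H H H H H H
H H H H H H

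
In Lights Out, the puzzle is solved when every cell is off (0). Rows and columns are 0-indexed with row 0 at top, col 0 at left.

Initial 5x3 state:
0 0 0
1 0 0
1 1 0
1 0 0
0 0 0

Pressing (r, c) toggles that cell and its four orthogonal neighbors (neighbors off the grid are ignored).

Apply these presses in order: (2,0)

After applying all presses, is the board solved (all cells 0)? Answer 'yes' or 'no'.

After press 1 at (2,0):
0 0 0
0 0 0
0 0 0
0 0 0
0 0 0

Lights still on: 0

Answer: yes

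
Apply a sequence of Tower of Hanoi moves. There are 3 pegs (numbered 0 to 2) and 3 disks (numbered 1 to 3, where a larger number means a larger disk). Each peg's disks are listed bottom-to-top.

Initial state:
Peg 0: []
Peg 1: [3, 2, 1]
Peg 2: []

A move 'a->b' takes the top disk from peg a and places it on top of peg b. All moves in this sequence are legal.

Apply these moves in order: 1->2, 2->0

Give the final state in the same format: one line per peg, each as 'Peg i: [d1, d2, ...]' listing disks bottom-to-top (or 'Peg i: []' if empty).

After move 1 (1->2):
Peg 0: []
Peg 1: [3, 2]
Peg 2: [1]

After move 2 (2->0):
Peg 0: [1]
Peg 1: [3, 2]
Peg 2: []

Answer: Peg 0: [1]
Peg 1: [3, 2]
Peg 2: []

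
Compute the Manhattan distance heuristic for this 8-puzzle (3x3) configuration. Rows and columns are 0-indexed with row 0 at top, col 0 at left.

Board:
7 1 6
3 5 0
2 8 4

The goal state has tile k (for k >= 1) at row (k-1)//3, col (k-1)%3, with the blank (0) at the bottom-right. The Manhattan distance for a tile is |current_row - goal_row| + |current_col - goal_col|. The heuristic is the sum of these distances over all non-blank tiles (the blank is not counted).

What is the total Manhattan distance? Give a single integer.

Answer: 13

Derivation:
Tile 7: (0,0)->(2,0) = 2
Tile 1: (0,1)->(0,0) = 1
Tile 6: (0,2)->(1,2) = 1
Tile 3: (1,0)->(0,2) = 3
Tile 5: (1,1)->(1,1) = 0
Tile 2: (2,0)->(0,1) = 3
Tile 8: (2,1)->(2,1) = 0
Tile 4: (2,2)->(1,0) = 3
Sum: 2 + 1 + 1 + 3 + 0 + 3 + 0 + 3 = 13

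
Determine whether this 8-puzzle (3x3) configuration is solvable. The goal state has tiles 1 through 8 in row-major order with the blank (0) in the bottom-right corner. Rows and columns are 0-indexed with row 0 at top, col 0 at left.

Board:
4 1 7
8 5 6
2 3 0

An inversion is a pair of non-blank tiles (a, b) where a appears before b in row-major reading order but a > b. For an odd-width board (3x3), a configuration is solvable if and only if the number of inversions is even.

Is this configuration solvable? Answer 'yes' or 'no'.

Answer: no

Derivation:
Inversions (pairs i<j in row-major order where tile[i] > tile[j] > 0): 15
15 is odd, so the puzzle is not solvable.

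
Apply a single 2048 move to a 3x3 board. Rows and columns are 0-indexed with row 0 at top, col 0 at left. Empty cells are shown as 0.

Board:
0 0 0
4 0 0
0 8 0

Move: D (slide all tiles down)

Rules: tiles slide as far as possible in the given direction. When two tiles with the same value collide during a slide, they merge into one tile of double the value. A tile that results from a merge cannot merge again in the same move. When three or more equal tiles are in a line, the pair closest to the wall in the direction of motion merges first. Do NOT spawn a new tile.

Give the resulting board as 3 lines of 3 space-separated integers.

Answer: 0 0 0
0 0 0
4 8 0

Derivation:
Slide down:
col 0: [0, 4, 0] -> [0, 0, 4]
col 1: [0, 0, 8] -> [0, 0, 8]
col 2: [0, 0, 0] -> [0, 0, 0]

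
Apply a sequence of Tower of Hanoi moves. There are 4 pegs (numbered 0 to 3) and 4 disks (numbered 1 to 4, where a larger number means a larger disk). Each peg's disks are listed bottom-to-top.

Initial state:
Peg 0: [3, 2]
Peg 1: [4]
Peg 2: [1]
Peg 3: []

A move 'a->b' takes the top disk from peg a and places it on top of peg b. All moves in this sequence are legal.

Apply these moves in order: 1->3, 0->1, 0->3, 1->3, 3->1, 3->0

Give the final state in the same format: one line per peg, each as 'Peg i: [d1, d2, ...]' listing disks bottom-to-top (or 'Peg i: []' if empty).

After move 1 (1->3):
Peg 0: [3, 2]
Peg 1: []
Peg 2: [1]
Peg 3: [4]

After move 2 (0->1):
Peg 0: [3]
Peg 1: [2]
Peg 2: [1]
Peg 3: [4]

After move 3 (0->3):
Peg 0: []
Peg 1: [2]
Peg 2: [1]
Peg 3: [4, 3]

After move 4 (1->3):
Peg 0: []
Peg 1: []
Peg 2: [1]
Peg 3: [4, 3, 2]

After move 5 (3->1):
Peg 0: []
Peg 1: [2]
Peg 2: [1]
Peg 3: [4, 3]

After move 6 (3->0):
Peg 0: [3]
Peg 1: [2]
Peg 2: [1]
Peg 3: [4]

Answer: Peg 0: [3]
Peg 1: [2]
Peg 2: [1]
Peg 3: [4]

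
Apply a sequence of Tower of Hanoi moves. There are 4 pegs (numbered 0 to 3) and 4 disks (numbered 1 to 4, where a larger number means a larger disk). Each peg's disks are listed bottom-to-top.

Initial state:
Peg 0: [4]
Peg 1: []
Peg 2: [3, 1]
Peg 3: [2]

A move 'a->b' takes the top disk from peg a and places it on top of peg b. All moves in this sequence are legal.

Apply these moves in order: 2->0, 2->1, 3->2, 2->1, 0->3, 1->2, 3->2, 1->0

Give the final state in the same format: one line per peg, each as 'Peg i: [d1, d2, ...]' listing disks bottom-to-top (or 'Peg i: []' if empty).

Answer: Peg 0: [4, 3]
Peg 1: []
Peg 2: [2, 1]
Peg 3: []

Derivation:
After move 1 (2->0):
Peg 0: [4, 1]
Peg 1: []
Peg 2: [3]
Peg 3: [2]

After move 2 (2->1):
Peg 0: [4, 1]
Peg 1: [3]
Peg 2: []
Peg 3: [2]

After move 3 (3->2):
Peg 0: [4, 1]
Peg 1: [3]
Peg 2: [2]
Peg 3: []

After move 4 (2->1):
Peg 0: [4, 1]
Peg 1: [3, 2]
Peg 2: []
Peg 3: []

After move 5 (0->3):
Peg 0: [4]
Peg 1: [3, 2]
Peg 2: []
Peg 3: [1]

After move 6 (1->2):
Peg 0: [4]
Peg 1: [3]
Peg 2: [2]
Peg 3: [1]

After move 7 (3->2):
Peg 0: [4]
Peg 1: [3]
Peg 2: [2, 1]
Peg 3: []

After move 8 (1->0):
Peg 0: [4, 3]
Peg 1: []
Peg 2: [2, 1]
Peg 3: []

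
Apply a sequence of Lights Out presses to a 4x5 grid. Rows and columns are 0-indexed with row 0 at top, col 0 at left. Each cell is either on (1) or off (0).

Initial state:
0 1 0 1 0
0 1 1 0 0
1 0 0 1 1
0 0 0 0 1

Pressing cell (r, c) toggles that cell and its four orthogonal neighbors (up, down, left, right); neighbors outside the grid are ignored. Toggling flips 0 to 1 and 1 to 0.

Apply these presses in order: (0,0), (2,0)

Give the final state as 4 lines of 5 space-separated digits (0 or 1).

Answer: 1 0 0 1 0
0 1 1 0 0
0 1 0 1 1
1 0 0 0 1

Derivation:
After press 1 at (0,0):
1 0 0 1 0
1 1 1 0 0
1 0 0 1 1
0 0 0 0 1

After press 2 at (2,0):
1 0 0 1 0
0 1 1 0 0
0 1 0 1 1
1 0 0 0 1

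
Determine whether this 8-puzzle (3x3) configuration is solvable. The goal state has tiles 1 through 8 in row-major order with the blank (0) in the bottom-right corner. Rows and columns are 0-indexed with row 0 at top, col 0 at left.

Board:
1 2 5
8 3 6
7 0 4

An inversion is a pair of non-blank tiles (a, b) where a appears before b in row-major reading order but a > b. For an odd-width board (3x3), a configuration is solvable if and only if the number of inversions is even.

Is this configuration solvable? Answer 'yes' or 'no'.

Answer: yes

Derivation:
Inversions (pairs i<j in row-major order where tile[i] > tile[j] > 0): 8
8 is even, so the puzzle is solvable.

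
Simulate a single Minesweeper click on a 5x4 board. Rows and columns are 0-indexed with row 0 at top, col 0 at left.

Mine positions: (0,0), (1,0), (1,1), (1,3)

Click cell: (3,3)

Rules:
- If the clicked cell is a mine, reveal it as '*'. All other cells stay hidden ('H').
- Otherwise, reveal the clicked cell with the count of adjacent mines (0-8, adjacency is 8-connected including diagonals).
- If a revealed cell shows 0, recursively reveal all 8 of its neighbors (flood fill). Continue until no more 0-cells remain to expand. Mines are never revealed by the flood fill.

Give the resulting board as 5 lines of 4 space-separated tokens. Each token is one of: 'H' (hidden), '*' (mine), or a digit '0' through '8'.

H H H H
H H H H
2 2 2 1
0 0 0 0
0 0 0 0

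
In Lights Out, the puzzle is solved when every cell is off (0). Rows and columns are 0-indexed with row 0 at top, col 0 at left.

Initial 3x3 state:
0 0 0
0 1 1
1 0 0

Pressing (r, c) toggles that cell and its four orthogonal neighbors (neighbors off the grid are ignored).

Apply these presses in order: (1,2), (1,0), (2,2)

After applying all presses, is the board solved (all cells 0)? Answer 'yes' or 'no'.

After press 1 at (1,2):
0 0 1
0 0 0
1 0 1

After press 2 at (1,0):
1 0 1
1 1 0
0 0 1

After press 3 at (2,2):
1 0 1
1 1 1
0 1 0

Lights still on: 6

Answer: no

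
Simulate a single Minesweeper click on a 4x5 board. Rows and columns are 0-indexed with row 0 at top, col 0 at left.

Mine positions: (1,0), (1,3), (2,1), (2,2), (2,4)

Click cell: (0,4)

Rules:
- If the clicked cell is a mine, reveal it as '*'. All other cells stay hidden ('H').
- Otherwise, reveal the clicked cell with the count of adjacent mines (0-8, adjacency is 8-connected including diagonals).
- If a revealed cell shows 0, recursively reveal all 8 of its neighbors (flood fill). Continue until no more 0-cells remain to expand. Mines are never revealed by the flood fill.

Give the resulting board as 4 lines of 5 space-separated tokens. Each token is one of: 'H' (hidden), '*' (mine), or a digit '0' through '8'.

H H H H 1
H H H H H
H H H H H
H H H H H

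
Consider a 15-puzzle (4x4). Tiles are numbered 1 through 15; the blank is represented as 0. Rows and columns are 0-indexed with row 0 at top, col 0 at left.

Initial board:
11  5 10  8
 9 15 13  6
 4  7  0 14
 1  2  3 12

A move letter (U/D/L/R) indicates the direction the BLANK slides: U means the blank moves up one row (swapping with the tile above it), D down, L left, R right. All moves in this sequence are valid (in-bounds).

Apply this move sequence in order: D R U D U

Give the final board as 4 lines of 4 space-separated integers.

After move 1 (D):
11  5 10  8
 9 15 13  6
 4  7  3 14
 1  2  0 12

After move 2 (R):
11  5 10  8
 9 15 13  6
 4  7  3 14
 1  2 12  0

After move 3 (U):
11  5 10  8
 9 15 13  6
 4  7  3  0
 1  2 12 14

After move 4 (D):
11  5 10  8
 9 15 13  6
 4  7  3 14
 1  2 12  0

After move 5 (U):
11  5 10  8
 9 15 13  6
 4  7  3  0
 1  2 12 14

Answer: 11  5 10  8
 9 15 13  6
 4  7  3  0
 1  2 12 14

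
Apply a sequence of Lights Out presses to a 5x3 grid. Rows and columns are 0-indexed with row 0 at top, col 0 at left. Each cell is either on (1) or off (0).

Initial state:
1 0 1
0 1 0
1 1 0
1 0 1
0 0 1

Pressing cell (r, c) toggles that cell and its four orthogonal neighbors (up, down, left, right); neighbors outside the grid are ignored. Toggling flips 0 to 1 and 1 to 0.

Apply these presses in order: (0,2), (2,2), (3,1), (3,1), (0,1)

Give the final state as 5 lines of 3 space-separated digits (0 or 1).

Answer: 0 0 1
0 0 0
1 0 1
1 0 0
0 0 1

Derivation:
After press 1 at (0,2):
1 1 0
0 1 1
1 1 0
1 0 1
0 0 1

After press 2 at (2,2):
1 1 0
0 1 0
1 0 1
1 0 0
0 0 1

After press 3 at (3,1):
1 1 0
0 1 0
1 1 1
0 1 1
0 1 1

After press 4 at (3,1):
1 1 0
0 1 0
1 0 1
1 0 0
0 0 1

After press 5 at (0,1):
0 0 1
0 0 0
1 0 1
1 0 0
0 0 1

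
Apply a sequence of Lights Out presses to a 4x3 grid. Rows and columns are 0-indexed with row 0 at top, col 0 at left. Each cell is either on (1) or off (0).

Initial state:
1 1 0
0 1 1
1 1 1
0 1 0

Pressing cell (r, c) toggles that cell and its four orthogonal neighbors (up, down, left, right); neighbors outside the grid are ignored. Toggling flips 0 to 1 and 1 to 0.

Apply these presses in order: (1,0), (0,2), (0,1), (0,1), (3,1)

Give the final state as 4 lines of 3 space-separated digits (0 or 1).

Answer: 0 0 1
1 0 0
0 0 1
1 0 1

Derivation:
After press 1 at (1,0):
0 1 0
1 0 1
0 1 1
0 1 0

After press 2 at (0,2):
0 0 1
1 0 0
0 1 1
0 1 0

After press 3 at (0,1):
1 1 0
1 1 0
0 1 1
0 1 0

After press 4 at (0,1):
0 0 1
1 0 0
0 1 1
0 1 0

After press 5 at (3,1):
0 0 1
1 0 0
0 0 1
1 0 1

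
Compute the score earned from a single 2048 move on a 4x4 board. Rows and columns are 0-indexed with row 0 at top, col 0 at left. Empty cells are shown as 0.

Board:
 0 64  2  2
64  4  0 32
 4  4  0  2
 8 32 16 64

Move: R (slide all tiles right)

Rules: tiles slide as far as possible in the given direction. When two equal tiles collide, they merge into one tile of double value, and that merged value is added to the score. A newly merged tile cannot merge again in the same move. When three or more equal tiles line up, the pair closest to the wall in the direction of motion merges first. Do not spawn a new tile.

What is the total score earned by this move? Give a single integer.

Answer: 12

Derivation:
Slide right:
row 0: [0, 64, 2, 2] -> [0, 0, 64, 4]  score +4 (running 4)
row 1: [64, 4, 0, 32] -> [0, 64, 4, 32]  score +0 (running 4)
row 2: [4, 4, 0, 2] -> [0, 0, 8, 2]  score +8 (running 12)
row 3: [8, 32, 16, 64] -> [8, 32, 16, 64]  score +0 (running 12)
Board after move:
 0  0 64  4
 0 64  4 32
 0  0  8  2
 8 32 16 64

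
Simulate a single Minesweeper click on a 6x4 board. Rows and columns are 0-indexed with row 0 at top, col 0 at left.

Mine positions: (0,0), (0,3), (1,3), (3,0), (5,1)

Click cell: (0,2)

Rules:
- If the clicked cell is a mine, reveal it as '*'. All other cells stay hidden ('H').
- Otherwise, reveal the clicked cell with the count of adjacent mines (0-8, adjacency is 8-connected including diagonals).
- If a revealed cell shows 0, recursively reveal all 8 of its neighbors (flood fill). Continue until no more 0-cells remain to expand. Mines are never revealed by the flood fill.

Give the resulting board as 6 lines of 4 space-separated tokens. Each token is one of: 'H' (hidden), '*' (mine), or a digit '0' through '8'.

H H 2 H
H H H H
H H H H
H H H H
H H H H
H H H H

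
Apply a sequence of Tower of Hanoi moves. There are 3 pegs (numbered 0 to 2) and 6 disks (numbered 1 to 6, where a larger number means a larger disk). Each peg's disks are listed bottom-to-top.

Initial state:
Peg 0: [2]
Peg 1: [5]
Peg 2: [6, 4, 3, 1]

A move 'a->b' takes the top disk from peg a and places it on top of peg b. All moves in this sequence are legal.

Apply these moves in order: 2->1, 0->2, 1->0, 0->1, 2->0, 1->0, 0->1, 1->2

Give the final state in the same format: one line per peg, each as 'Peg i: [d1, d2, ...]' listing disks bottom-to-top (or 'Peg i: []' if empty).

After move 1 (2->1):
Peg 0: [2]
Peg 1: [5, 1]
Peg 2: [6, 4, 3]

After move 2 (0->2):
Peg 0: []
Peg 1: [5, 1]
Peg 2: [6, 4, 3, 2]

After move 3 (1->0):
Peg 0: [1]
Peg 1: [5]
Peg 2: [6, 4, 3, 2]

After move 4 (0->1):
Peg 0: []
Peg 1: [5, 1]
Peg 2: [6, 4, 3, 2]

After move 5 (2->0):
Peg 0: [2]
Peg 1: [5, 1]
Peg 2: [6, 4, 3]

After move 6 (1->0):
Peg 0: [2, 1]
Peg 1: [5]
Peg 2: [6, 4, 3]

After move 7 (0->1):
Peg 0: [2]
Peg 1: [5, 1]
Peg 2: [6, 4, 3]

After move 8 (1->2):
Peg 0: [2]
Peg 1: [5]
Peg 2: [6, 4, 3, 1]

Answer: Peg 0: [2]
Peg 1: [5]
Peg 2: [6, 4, 3, 1]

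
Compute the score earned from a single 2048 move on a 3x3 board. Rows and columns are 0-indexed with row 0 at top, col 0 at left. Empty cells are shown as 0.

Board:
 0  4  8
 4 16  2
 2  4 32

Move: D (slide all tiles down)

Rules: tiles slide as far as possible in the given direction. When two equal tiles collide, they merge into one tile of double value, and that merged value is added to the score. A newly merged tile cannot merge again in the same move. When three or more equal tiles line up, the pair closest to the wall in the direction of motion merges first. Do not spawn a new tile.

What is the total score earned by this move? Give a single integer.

Answer: 0

Derivation:
Slide down:
col 0: [0, 4, 2] -> [0, 4, 2]  score +0 (running 0)
col 1: [4, 16, 4] -> [4, 16, 4]  score +0 (running 0)
col 2: [8, 2, 32] -> [8, 2, 32]  score +0 (running 0)
Board after move:
 0  4  8
 4 16  2
 2  4 32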